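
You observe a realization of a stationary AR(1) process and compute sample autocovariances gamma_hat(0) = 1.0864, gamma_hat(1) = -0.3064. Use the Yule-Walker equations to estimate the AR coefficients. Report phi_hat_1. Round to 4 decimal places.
\hat\phi_{1} = -0.2820

The Yule-Walker equations for an AR(p) process read, in matrix form,
  Gamma_p phi = r_p,   with   (Gamma_p)_{ij} = gamma(|i - j|),
                       (r_p)_i = gamma(i),   i,j = 1..p.
Substitute the sample gammas (Toeplitz matrix and right-hand side of size 1):
  Gamma_p = [[1.0864]]
  r_p     = [-0.3064]
With p = 1 this is the single equation gamma(0) phi_1 = gamma(1):
  phi_hat_1 = gamma(1) / gamma(0) = -0.3064 / 1.0864 = -0.2820.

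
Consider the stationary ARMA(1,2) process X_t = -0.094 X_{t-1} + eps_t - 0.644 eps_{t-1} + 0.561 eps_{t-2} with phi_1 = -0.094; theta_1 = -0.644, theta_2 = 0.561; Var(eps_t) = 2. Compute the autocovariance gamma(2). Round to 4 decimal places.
\gamma(2) = 1.3553

Multiply the model equation by X_{t-k} and take expectations. With theta_0 = psi_0 = 1 and psi_j the MA(infinity) weights, this gives
  gamma(k) - sum_i phi_i gamma(k-i) = c_k,
  c_k = sigma^2 * sum_{j=k..q} theta_j psi_{j-k}   (c_k = 0 for k > q),
using gamma(-m) = gamma(m).
psi-weights needed (psi_j = theta_j + sum_i phi_i psi_{j-i}):
  psi_1 = theta_1 + phi_1 = -0.644 + (-0.094) = -0.738
  psi_2 = theta_2 + phi_1 psi_1 = 0.561 + (-0.094)(-0.738) = 0.630372
Right-hand sides:
  c_0 = sigma^2 (1 + theta_1 psi_1 + theta_2 psi_2) = 2 * (1 + (-0.644)(-0.738) + (0.561)(0.630372)) = 2 * 1.828911 = 3.657821
  c_1 = sigma^2 (theta_1 + theta_2 psi_1) = 2 * (-0.644 + (0.561)(-0.738)) = -2.116036
  c_2 = sigma^2 theta_2 = 2 * (0.561) = 1.122
Equations for k = 0 and k = 1 (AR order 1):
  gamma(0) = phi_1 gamma(1) + c_0
  gamma(1) = phi_1 gamma(0) + c_1
Substituting the second into the first: gamma(0) (1 - phi_1^2) = c_0 + phi_1 c_1, so
  gamma(0) = (c_0 + phi_1 c_1) / (1 - phi_1^2) = (3.657821 + (-0.094)(-2.116036)) / (1 - (-0.094)^2) = 3.856729 / 0.991164 = 3.891111.
  gamma(1) = phi_1 gamma(0) + c_1 = (-0.094)(3.891111) + (-2.116036) = -2.4818.
For k = 2: gamma(2) = phi_1 gamma(1) + c_2
  = (-0.094)(-2.4818) + (1.122) = 1.355289.
Therefore gamma(2) = 1.3553 (to 4 decimal places).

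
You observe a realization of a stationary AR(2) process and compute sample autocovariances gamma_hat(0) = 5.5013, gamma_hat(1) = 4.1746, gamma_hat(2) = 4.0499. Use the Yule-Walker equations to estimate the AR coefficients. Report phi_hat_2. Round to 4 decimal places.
\hat\phi_{2} = 0.3780

The Yule-Walker equations for an AR(p) process read, in matrix form,
  Gamma_p phi = r_p,   with   (Gamma_p)_{ij} = gamma(|i - j|),
                       (r_p)_i = gamma(i),   i,j = 1..p.
Substitute the sample gammas (Toeplitz matrix and right-hand side of size 2):
  Gamma_p = [[5.5013, 4.1746], [4.1746, 5.5013]]
  r_p     = [4.1746, 4.0499]
Written out:
  5.5013 phi_1 + 4.1746 phi_2 = 4.1746
  4.1746 phi_1 + 5.5013 phi_2 = 4.0499
Solve by Cramer's rule:
  det = gamma(0)^2 - gamma(1)^2 = (5.5013)^2 - (4.1746)^2 = 30.26430169 - 17.42728516 = 12.83701653
  phi_hat_1 = [gamma(1) gamma(0) - gamma(1) gamma(2)] / det = [(4.1746)(5.5013) - (4.1746)(4.0499)] / 12.83701653 = 6.05901444 / 12.83701653 = 0.472
  phi_hat_2 = [gamma(0) gamma(2) - gamma(1)^2] / det = [(5.5013)(4.0499) - (4.1746)^2] / 12.83701653 = 4.85242971 / 12.83701653 = 0.378
So phi_hat = [0.4720, 0.3780].
Therefore phi_hat_2 = 0.3780.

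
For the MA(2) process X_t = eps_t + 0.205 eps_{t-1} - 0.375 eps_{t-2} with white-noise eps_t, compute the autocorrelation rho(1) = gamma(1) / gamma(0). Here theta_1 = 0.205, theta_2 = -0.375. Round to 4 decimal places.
\rho(1) = 0.1083

For an MA(q) process with theta_0 = 1, the autocovariance is
  gamma(k) = sigma^2 * sum_{i=0..q-k} theta_i * theta_{i+k},
and rho(k) = gamma(k) / gamma(0). Sigma^2 cancels.
  numerator   = (1)*(0.205) + (0.205)*(-0.375) = 0.128125.
  denominator = (1)^2 + (0.205)^2 + (-0.375)^2 = 1.18265.
  rho(1) = 0.128125 / 1.18265 = 0.1083.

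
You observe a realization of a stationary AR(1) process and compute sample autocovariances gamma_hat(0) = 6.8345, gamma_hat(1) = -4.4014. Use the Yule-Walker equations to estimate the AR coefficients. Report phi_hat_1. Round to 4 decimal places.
\hat\phi_{1} = -0.6440

The Yule-Walker equations for an AR(p) process read, in matrix form,
  Gamma_p phi = r_p,   with   (Gamma_p)_{ij} = gamma(|i - j|),
                       (r_p)_i = gamma(i),   i,j = 1..p.
Substitute the sample gammas (Toeplitz matrix and right-hand side of size 1):
  Gamma_p = [[6.8345]]
  r_p     = [-4.4014]
With p = 1 this is the single equation gamma(0) phi_1 = gamma(1):
  phi_hat_1 = gamma(1) / gamma(0) = -4.4014 / 6.8345 = -0.6440.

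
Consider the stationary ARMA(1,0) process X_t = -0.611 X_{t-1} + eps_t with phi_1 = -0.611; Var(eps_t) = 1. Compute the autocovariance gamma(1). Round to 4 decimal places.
\gamma(1) = -0.9750

Multiply the model equation by X_{t-k} and take expectations. With theta_0 = psi_0 = 1 and psi_j the MA(infinity) weights, this gives
  gamma(k) - sum_i phi_i gamma(k-i) = c_k,
  c_k = sigma^2 * sum_{j=k..q} theta_j psi_{j-k}   (c_k = 0 for k > q),
using gamma(-m) = gamma(m).
Pure AR (q = 0): c_0 = sigma^2 = 1, c_k = 0 for k >= 1.
Equations for k = 0 and k = 1 (AR order 1):
  gamma(0) = phi_1 gamma(1) + c_0
  gamma(1) = phi_1 gamma(0) + c_1
Substituting the second into the first: gamma(0) (1 - phi_1^2) = c_0 + phi_1 c_1, so
  gamma(0) = c_0 / (1 - phi_1^2) = 1 / (1 - (-0.611)^2) = 1 / 0.626679 = 1.595713.
  gamma(1) = phi_1 gamma(0) = (-0.611)(1.595713) = -0.974981.
Therefore gamma(1) = -0.9750 (to 4 decimal places).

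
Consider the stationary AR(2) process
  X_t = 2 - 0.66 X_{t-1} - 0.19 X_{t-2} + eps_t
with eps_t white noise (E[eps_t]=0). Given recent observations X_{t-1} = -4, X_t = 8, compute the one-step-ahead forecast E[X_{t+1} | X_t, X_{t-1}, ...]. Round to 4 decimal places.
E[X_{t+1} \mid \mathcal F_t] = -2.5200

For an AR(p) model X_t = c + sum_i phi_i X_{t-i} + eps_t, the
one-step-ahead conditional mean is
  E[X_{t+1} | X_t, ...] = c + sum_i phi_i X_{t+1-i}.
Substitute known values:
  E[X_{t+1} | ...] = 2 + (-0.66) * (8) + (-0.19) * (-4)
                   = -2.5200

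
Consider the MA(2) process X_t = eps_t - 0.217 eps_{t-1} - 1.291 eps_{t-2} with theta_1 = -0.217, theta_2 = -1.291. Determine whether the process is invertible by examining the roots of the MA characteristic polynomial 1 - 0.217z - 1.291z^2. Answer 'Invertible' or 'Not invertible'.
\text{Not invertible}

The MA(q) characteristic polynomial is P(z) = 1 - 0.217z - 1.291z^2.
Invertibility requires all roots to lie outside the unit circle, i.e. |z| > 1 for every root.
Set 1 + (-0.217) z + (-1.291) z^2 = 0, i.e. a z^2 + b z + c = 0 with a = -1.291, b = -0.217, c = 1.
Discriminant D = b^2 - 4ac = (-0.217)^2 - 4*(-1.291)*1 = 0.047089 - (-5.164) = 5.211089.
D >= 0, so the roots are real: z = (-b +/- sqrt(D)) / (2a) = (0.217 +/- 2.282781) / (-2.582).
  z_1 = (0.217 + 2.282781) / (-2.582) = -0.9682,   |z_1| = 0.9682.
  z_2 = (0.217 - 2.282781) / (-2.582) = 0.8001,   |z_2| = 0.8001.
Moduli of all roots: 0.9682, 0.8001.
All moduli strictly greater than 1? No.
Verdict: Not invertible.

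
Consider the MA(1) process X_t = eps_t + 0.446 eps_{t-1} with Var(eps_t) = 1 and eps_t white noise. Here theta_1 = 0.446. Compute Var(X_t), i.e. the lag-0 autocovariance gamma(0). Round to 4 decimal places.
\gamma(0) = 1.1989

For an MA(q) process X_t = eps_t + sum_i theta_i eps_{t-i} with
Var(eps_t) = sigma^2, the variance is
  gamma(0) = sigma^2 * (1 + sum_i theta_i^2).
  sum_i theta_i^2 = (0.446)^2 = 0.198916.
  gamma(0) = 1 * (1 + 0.198916) = 1 * 1.198916 = 1.198916, which rounds to 1.1989.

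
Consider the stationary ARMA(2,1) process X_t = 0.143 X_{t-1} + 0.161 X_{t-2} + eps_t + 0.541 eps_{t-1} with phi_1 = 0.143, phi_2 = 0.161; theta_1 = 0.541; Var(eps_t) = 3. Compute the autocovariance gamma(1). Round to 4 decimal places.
\gamma(1) = 2.7330

Multiply the model equation by X_{t-k} and take expectations. With theta_0 = psi_0 = 1 and psi_j the MA(infinity) weights, this gives
  gamma(k) - sum_i phi_i gamma(k-i) = c_k,
  c_k = sigma^2 * sum_{j=k..q} theta_j psi_{j-k}   (c_k = 0 for k > q),
using gamma(-m) = gamma(m).
psi-weights needed (psi_j = theta_j + sum_i phi_i psi_{j-i}):
  psi_1 = theta_1 + phi_1 = 0.541 + (0.143) = 0.684
Right-hand sides:
  c_0 = sigma^2 (1 + theta_1 psi_1) = 3 * (1 + (0.541)(0.684)) = 3 * 1.370044 = 4.110132
  c_1 = sigma^2 theta_1 = 3 * (0.541) = 1.623
  c_2 = 0
Equations for k = 0, 1, 2 (AR order 2, c_2 = 0):
  (E0) gamma(0) = phi_1 gamma(1) + phi_2 gamma(2) + c_0
  (E1) gamma(1) = phi_1 gamma(0) + phi_2 gamma(1) + c_1
  (E2) gamma(2) = phi_1 gamma(1) + phi_2 gamma(0)
From (E1): gamma(1) = A gamma(0) + B with
  A = phi_1 / (1 - phi_2) = 0.143 / 0.839 = 0.170441,   B = c_1 / (1 - phi_2) = 1.623 / 0.839 = 1.934446.
Insert (E2) into (E0): gamma(0) (1 - phi_2^2) = phi_1 (1 + phi_2) gamma(1) + c_0.
  phi_1 (1 + phi_2) = (0.143)(1.161) = 0.166023,   1 - phi_2^2 = 0.974079.
Replace gamma(1) by A gamma(0) + B and collect gamma(0):
  gamma(0) [0.974079 - (0.166023)(0.170441)] = (0.166023)(1.934446) + 4.110132
  gamma(0) * 0.945782 = 4.431294
  gamma(0) = 4.431294 / 0.945782 = 4.685324.
  gamma(1) = A gamma(0) + B = (0.170441)(4.685324) + (1.934446) = 2.733017.
Therefore gamma(1) = 2.7330 (to 4 decimal places).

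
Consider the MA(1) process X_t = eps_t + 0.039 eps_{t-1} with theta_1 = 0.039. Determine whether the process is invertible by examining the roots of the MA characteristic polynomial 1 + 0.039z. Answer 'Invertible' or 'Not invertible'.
\text{Invertible}

The MA(q) characteristic polynomial is P(z) = 1 + 0.039z.
Invertibility requires all roots to lie outside the unit circle, i.e. |z| > 1 for every root.
This is linear in z: 1 + (0.039) z = 0  =>  z = -1/(0.039) = -25.641026,  |z| = 25.641026.
Moduli of all roots: 25.6410.
All moduli strictly greater than 1? Yes.
Verdict: Invertible.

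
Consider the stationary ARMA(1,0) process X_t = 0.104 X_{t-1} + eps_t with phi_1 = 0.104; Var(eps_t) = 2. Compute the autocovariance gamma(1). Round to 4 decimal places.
\gamma(1) = 0.2103

Multiply the model equation by X_{t-k} and take expectations. With theta_0 = psi_0 = 1 and psi_j the MA(infinity) weights, this gives
  gamma(k) - sum_i phi_i gamma(k-i) = c_k,
  c_k = sigma^2 * sum_{j=k..q} theta_j psi_{j-k}   (c_k = 0 for k > q),
using gamma(-m) = gamma(m).
Pure AR (q = 0): c_0 = sigma^2 = 2, c_k = 0 for k >= 1.
Equations for k = 0 and k = 1 (AR order 1):
  gamma(0) = phi_1 gamma(1) + c_0
  gamma(1) = phi_1 gamma(0) + c_1
Substituting the second into the first: gamma(0) (1 - phi_1^2) = c_0 + phi_1 c_1, so
  gamma(0) = c_0 / (1 - phi_1^2) = 2 / (1 - (0.104)^2) = 2 / 0.989184 = 2.021869.
  gamma(1) = phi_1 gamma(0) = (0.104)(2.021869) = 0.210274.
Therefore gamma(1) = 0.2103 (to 4 decimal places).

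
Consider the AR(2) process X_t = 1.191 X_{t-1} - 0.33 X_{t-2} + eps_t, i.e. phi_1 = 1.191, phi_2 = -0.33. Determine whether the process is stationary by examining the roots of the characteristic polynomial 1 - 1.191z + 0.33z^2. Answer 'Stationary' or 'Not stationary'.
\text{Stationary}

The AR(p) characteristic polynomial is P(z) = 1 - 1.191z + 0.33z^2.
Stationarity requires all roots to lie outside the unit circle, i.e. |z| > 1 for every root.
Set 1 + (-1.191) z + (0.33) z^2 = 0, i.e. a z^2 + b z + c = 0 with a = 0.33, b = -1.191, c = 1.
Discriminant D = b^2 - 4ac = (-1.191)^2 - 4*(0.33)*1 = 1.418481 - (1.32) = 0.098481.
D >= 0, so the roots are real: z = (-b +/- sqrt(D)) / (2a) = (1.191 +/- 0.313817) / (0.66).
  z_1 = (1.191 + 0.313817) / (0.66) = 2.28,   |z_1| = 2.28.
  z_2 = (1.191 - 0.313817) / (0.66) = 1.3291,   |z_2| = 1.3291.
Moduli of all roots: 2.2800, 1.3291.
All moduli strictly greater than 1? Yes.
Verdict: Stationary.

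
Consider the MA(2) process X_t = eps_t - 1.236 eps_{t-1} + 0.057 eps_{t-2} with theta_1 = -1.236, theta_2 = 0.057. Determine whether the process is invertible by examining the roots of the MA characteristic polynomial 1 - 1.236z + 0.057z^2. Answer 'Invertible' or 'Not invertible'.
\text{Not invertible}

The MA(q) characteristic polynomial is P(z) = 1 - 1.236z + 0.057z^2.
Invertibility requires all roots to lie outside the unit circle, i.e. |z| > 1 for every root.
Set 1 + (-1.236) z + (0.057) z^2 = 0, i.e. a z^2 + b z + c = 0 with a = 0.057, b = -1.236, c = 1.
Discriminant D = b^2 - 4ac = (-1.236)^2 - 4*(0.057)*1 = 1.527696 - (0.228) = 1.299696.
D >= 0, so the roots are real: z = (-b +/- sqrt(D)) / (2a) = (1.236 +/- 1.140042) / (0.114).
  z_1 = (1.236 + 1.140042) / (0.114) = 20.8425,   |z_1| = 20.8425.
  z_2 = (1.236 - 1.140042) / (0.114) = 0.8417,   |z_2| = 0.8417.
Moduli of all roots: 20.8425, 0.8417.
All moduli strictly greater than 1? No.
Verdict: Not invertible.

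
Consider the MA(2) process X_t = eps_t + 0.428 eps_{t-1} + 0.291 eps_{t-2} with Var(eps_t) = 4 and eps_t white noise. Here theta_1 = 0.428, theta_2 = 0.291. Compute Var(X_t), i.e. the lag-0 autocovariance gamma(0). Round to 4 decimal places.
\gamma(0) = 5.0715

For an MA(q) process X_t = eps_t + sum_i theta_i eps_{t-i} with
Var(eps_t) = sigma^2, the variance is
  gamma(0) = sigma^2 * (1 + sum_i theta_i^2).
  sum_i theta_i^2 = (0.428)^2 + (0.291)^2 = 0.183184 + 0.084681 = 0.267865.
  gamma(0) = 4 * (1 + 0.267865) = 4 * 1.267865 = 5.07146, which rounds to 5.0715.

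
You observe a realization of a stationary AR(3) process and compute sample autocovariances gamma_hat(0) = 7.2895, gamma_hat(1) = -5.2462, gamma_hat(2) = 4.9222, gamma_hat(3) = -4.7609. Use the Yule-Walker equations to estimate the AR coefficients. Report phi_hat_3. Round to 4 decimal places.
\hat\phi_{3} = -0.2110

The Yule-Walker equations for an AR(p) process read, in matrix form,
  Gamma_p phi = r_p,   with   (Gamma_p)_{ij} = gamma(|i - j|),
                       (r_p)_i = gamma(i),   i,j = 1..p.
Substitute the sample gammas (Toeplitz matrix and right-hand side of size 3):
  Gamma_p = [[7.2895, -5.2462, 4.9222], [-5.2462, 7.2895, -5.2462], [4.9222, -5.2462, 7.2895]]
  r_p     = [-5.2462, 4.9222, -4.7609]
Written out (R1..R3):
  (R1) 7.2895 phi_1 - 5.2462 phi_2 + 4.9222 phi_3 = -5.2462
  (R2) -5.2462 phi_1 + 7.2895 phi_2 - 5.2462 phi_3 = 4.9222
  (R3) 4.9222 phi_1 - 5.2462 phi_2 + 7.2895 phi_3 = -4.7609
Gaussian elimination:
  R2 <- R2 - (-5.2462/7.2895) R1 = R2 - (-0.719693) R1:  3.513848 phi_2 - 1.703729 phi_3 = 1.146548
  R3 <- R3 - (4.9222/7.2895) R1 = R3 - (0.675245) R1:  -1.703729 phi_2 + 3.965808 phi_3 = -1.218429
  R3 <- R3 - (-1.703729/3.513848) R2 = R3 - (-0.484861) R2:  3.139736 phi_3 = -0.662512
Back-substitution:
  phi_hat_3 = -0.662512 / 3.139736 = -0.211009
  phi_hat_2 = (1.146548 - (-1.703729)(-0.211009)) / 3.513848 = 0.223984
  phi_hat_1 = (-5.2462 - (-5.2462)(0.223984) - (4.9222)(-0.211009)) / 7.2895 = -0.41601
So phi_hat = [-0.4160, 0.2240, -0.2110].
Therefore phi_hat_3 = -0.2110.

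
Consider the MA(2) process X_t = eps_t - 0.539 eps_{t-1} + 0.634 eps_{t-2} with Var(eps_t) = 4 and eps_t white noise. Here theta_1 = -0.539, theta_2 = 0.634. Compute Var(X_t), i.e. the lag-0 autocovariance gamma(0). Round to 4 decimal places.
\gamma(0) = 6.7699

For an MA(q) process X_t = eps_t + sum_i theta_i eps_{t-i} with
Var(eps_t) = sigma^2, the variance is
  gamma(0) = sigma^2 * (1 + sum_i theta_i^2).
  sum_i theta_i^2 = (-0.539)^2 + (0.634)^2 = 0.290521 + 0.401956 = 0.692477.
  gamma(0) = 4 * (1 + 0.692477) = 4 * 1.692477 = 6.769908, which rounds to 6.7699.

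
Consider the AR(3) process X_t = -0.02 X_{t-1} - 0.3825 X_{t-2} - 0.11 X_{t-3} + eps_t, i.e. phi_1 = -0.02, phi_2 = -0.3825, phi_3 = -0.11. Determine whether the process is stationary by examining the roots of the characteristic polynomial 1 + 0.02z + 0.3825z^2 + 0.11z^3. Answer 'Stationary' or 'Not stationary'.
\text{Stationary}

The AR(p) characteristic polynomial is P(z) = 1 + 0.02z + 0.3825z^2 + 0.11z^3.
Stationarity requires all roots to lie outside the unit circle, i.e. |z| > 1 for every root.
Degree 3: look for a simple real root z0 first, then factor out (1 - z/z0) and solve the remaining quadratic.
Testing z0 = -4: P(-4) = 1 + (0.02)(-4) + (0.3825)(-4)^2 + (0.11)(-4)^3
  = 1 + (-0.08) + (6.12) + (-7.04) = 0.  So z_0 = -4 is a root, |z_0| = 4.
Divide out the factor (1 + 0.25 z) = (1 - z/z0) (since 1/z0 = -0.25):
  P(z) = (1 + 0.25 z)(1 + (-0.23) z + (0.44) z^2)
  [check: z-coef -0.23 - (-0.25) = 0.02; z^2-coef 0.44 - (-0.25)(-0.23) = 0.3825; z^3-coef -(-0.25)(0.44) = 0.11.]
Remaining roots from the quadratic factor 1 + (-0.23) z + (0.44) z^2:
  Set 1 + (-0.23) z + (0.44) z^2 = 0, i.e. a z^2 + b z + c = 0 with a = 0.44, b = -0.23, c = 1.
  Discriminant D = b^2 - 4ac = (-0.23)^2 - 4*(0.44)*1 = 0.0529 - (1.76) = -1.7071.
  D < 0, so the roots are the complex-conjugate pair z = (-b +/- i sqrt(-D)) / (2a) = 0.2614 +/- 1.4847i.
  For a conjugate pair |z|^2 = z * conj(z) = (product of roots) = c/a = 1/(0.44) = 2.272727, so |z| = sqrt(2.272727) = 1.5076 for both roots.
Moduli of all roots: 4.0000, 1.5076, 1.5076.
All moduli strictly greater than 1? Yes.
Verdict: Stationary.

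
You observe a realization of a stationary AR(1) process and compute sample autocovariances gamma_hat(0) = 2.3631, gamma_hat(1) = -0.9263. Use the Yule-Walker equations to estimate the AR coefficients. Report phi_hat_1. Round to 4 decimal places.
\hat\phi_{1} = -0.3920

The Yule-Walker equations for an AR(p) process read, in matrix form,
  Gamma_p phi = r_p,   with   (Gamma_p)_{ij} = gamma(|i - j|),
                       (r_p)_i = gamma(i),   i,j = 1..p.
Substitute the sample gammas (Toeplitz matrix and right-hand side of size 1):
  Gamma_p = [[2.3631]]
  r_p     = [-0.9263]
With p = 1 this is the single equation gamma(0) phi_1 = gamma(1):
  phi_hat_1 = gamma(1) / gamma(0) = -0.9263 / 2.3631 = -0.3920.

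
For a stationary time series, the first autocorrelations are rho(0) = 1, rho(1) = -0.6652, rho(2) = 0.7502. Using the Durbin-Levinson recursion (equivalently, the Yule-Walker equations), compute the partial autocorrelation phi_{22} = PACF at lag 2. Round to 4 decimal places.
\phi_{22} = 0.5519

The PACF at lag k is phi_{kk}, the last component of the solution
to the Yule-Walker system G_k phi = r_k where
  (G_k)_{ij} = rho(|i - j|), (r_k)_i = rho(i), i,j = 1..k.
Equivalently, Durbin-Levinson gives phi_{kk} iteratively:
  phi_{11} = rho(1)
  phi_{kk} = [rho(k) - sum_{j=1..k-1} phi_{k-1,j} rho(k-j)]
            / [1 - sum_{j=1..k-1} phi_{k-1,j} rho(j)],
  phi_{k,j} = phi_{k-1,j} - phi_{kk} phi_{k-1,k-j},  j = 1..k-1.
Step k = 1:
  phi_11 = rho(1) = -0.6652.
Step k = 2:
  phi_22 = [rho(2) - phi_11 rho(1)] / [1 - phi_11 rho(1)] = [0.7502 - (-0.6652)(-0.6652)] / [1 - (-0.6652)(-0.6652)]
         = 0.30770896 / 0.55750896 = 0.5519.
Therefore phi_{22} = 0.5519.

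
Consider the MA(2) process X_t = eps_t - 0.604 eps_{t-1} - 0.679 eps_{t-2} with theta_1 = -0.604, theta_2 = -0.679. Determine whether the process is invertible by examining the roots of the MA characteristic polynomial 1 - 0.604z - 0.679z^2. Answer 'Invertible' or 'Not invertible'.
\text{Not invertible}

The MA(q) characteristic polynomial is P(z) = 1 - 0.604z - 0.679z^2.
Invertibility requires all roots to lie outside the unit circle, i.e. |z| > 1 for every root.
Set 1 + (-0.604) z + (-0.679) z^2 = 0, i.e. a z^2 + b z + c = 0 with a = -0.679, b = -0.604, c = 1.
Discriminant D = b^2 - 4ac = (-0.604)^2 - 4*(-0.679)*1 = 0.364816 - (-2.716) = 3.080816.
D >= 0, so the roots are real: z = (-b +/- sqrt(D)) / (2a) = (0.604 +/- 1.755225) / (-1.358).
  z_1 = (0.604 + 1.755225) / (-1.358) = -1.7373,   |z_1| = 1.7373.
  z_2 = (0.604 - 1.755225) / (-1.358) = 0.8477,   |z_2| = 0.8477.
Moduli of all roots: 1.7373, 0.8477.
All moduli strictly greater than 1? No.
Verdict: Not invertible.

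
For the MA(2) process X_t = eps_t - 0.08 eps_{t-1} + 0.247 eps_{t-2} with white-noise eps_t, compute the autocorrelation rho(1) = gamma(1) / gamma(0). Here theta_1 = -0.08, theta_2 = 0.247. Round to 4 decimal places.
\rho(1) = -0.0935

For an MA(q) process with theta_0 = 1, the autocovariance is
  gamma(k) = sigma^2 * sum_{i=0..q-k} theta_i * theta_{i+k},
and rho(k) = gamma(k) / gamma(0). Sigma^2 cancels.
  numerator   = (1)*(-0.08) + (-0.08)*(0.247) = -0.09976.
  denominator = (1)^2 + (-0.08)^2 + (0.247)^2 = 1.067409.
  rho(1) = -0.09976 / 1.067409 = -0.0935.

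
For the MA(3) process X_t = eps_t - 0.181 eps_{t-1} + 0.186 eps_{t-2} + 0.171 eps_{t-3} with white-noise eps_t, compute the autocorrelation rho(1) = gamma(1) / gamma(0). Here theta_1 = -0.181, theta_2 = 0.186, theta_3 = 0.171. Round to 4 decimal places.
\rho(1) = -0.1668

For an MA(q) process with theta_0 = 1, the autocovariance is
  gamma(k) = sigma^2 * sum_{i=0..q-k} theta_i * theta_{i+k},
and rho(k) = gamma(k) / gamma(0). Sigma^2 cancels.
  numerator   = (1)*(-0.181) + (-0.181)*(0.186) + (0.186)*(0.171) = -0.18286.
  denominator = (1)^2 + (-0.181)^2 + (0.186)^2 + (0.171)^2 = 1.096598.
  rho(1) = -0.18286 / 1.096598 = -0.1668.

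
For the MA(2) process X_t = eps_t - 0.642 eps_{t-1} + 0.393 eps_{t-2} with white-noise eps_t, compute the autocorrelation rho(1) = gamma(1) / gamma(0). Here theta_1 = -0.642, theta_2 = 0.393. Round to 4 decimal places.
\rho(1) = -0.5709

For an MA(q) process with theta_0 = 1, the autocovariance is
  gamma(k) = sigma^2 * sum_{i=0..q-k} theta_i * theta_{i+k},
and rho(k) = gamma(k) / gamma(0). Sigma^2 cancels.
  numerator   = (1)*(-0.642) + (-0.642)*(0.393) = -0.894306.
  denominator = (1)^2 + (-0.642)^2 + (0.393)^2 = 1.566613.
  rho(1) = -0.894306 / 1.566613 = -0.5709.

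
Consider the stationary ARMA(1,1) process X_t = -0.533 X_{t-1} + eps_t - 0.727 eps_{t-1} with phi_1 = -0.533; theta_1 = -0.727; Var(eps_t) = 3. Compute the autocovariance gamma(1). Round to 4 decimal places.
\gamma(1) = -7.3259

Multiply the model equation by X_{t-k} and take expectations. With theta_0 = psi_0 = 1 and psi_j the MA(infinity) weights, this gives
  gamma(k) - sum_i phi_i gamma(k-i) = c_k,
  c_k = sigma^2 * sum_{j=k..q} theta_j psi_{j-k}   (c_k = 0 for k > q),
using gamma(-m) = gamma(m).
psi-weights needed (psi_j = theta_j + sum_i phi_i psi_{j-i}):
  psi_1 = theta_1 + phi_1 = -0.727 + (-0.533) = -1.26
Right-hand sides:
  c_0 = sigma^2 (1 + theta_1 psi_1) = 3 * (1 + (-0.727)(-1.26)) = 3 * 1.91602 = 5.74806
  c_1 = sigma^2 theta_1 = 3 * (-0.727) = -2.181
  c_2 = 0
Equations for k = 0 and k = 1 (AR order 1):
  gamma(0) = phi_1 gamma(1) + c_0
  gamma(1) = phi_1 gamma(0) + c_1
Substituting the second into the first: gamma(0) (1 - phi_1^2) = c_0 + phi_1 c_1, so
  gamma(0) = (c_0 + phi_1 c_1) / (1 - phi_1^2) = (5.74806 + (-0.533)(-2.181)) / (1 - (-0.533)^2) = 6.910533 / 0.715911 = 9.652782.
  gamma(1) = phi_1 gamma(0) + c_1 = (-0.533)(9.652782) + (-2.181) = -7.325933.
Therefore gamma(1) = -7.3259 (to 4 decimal places).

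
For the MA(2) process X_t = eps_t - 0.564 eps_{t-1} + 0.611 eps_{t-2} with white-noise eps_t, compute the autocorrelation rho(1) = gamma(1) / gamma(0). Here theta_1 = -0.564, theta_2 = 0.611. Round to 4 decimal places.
\rho(1) = -0.5372

For an MA(q) process with theta_0 = 1, the autocovariance is
  gamma(k) = sigma^2 * sum_{i=0..q-k} theta_i * theta_{i+k},
and rho(k) = gamma(k) / gamma(0). Sigma^2 cancels.
  numerator   = (1)*(-0.564) + (-0.564)*(0.611) = -0.908604.
  denominator = (1)^2 + (-0.564)^2 + (0.611)^2 = 1.691417.
  rho(1) = -0.908604 / 1.691417 = -0.5372.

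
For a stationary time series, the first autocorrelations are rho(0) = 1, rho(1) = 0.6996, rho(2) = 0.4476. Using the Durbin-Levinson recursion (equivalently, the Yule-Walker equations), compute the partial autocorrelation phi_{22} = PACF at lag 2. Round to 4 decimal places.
\phi_{22} = -0.0819

The PACF at lag k is phi_{kk}, the last component of the solution
to the Yule-Walker system G_k phi = r_k where
  (G_k)_{ij} = rho(|i - j|), (r_k)_i = rho(i), i,j = 1..k.
Equivalently, Durbin-Levinson gives phi_{kk} iteratively:
  phi_{11} = rho(1)
  phi_{kk} = [rho(k) - sum_{j=1..k-1} phi_{k-1,j} rho(k-j)]
            / [1 - sum_{j=1..k-1} phi_{k-1,j} rho(j)],
  phi_{k,j} = phi_{k-1,j} - phi_{kk} phi_{k-1,k-j},  j = 1..k-1.
Step k = 1:
  phi_11 = rho(1) = 0.6996.
Step k = 2:
  phi_22 = [rho(2) - phi_11 rho(1)] / [1 - phi_11 rho(1)] = [0.4476 - (0.6996)(0.6996)] / [1 - (0.6996)(0.6996)]
         = -0.04184016 / 0.51055984 = -0.0819.
Therefore phi_{22} = -0.0819.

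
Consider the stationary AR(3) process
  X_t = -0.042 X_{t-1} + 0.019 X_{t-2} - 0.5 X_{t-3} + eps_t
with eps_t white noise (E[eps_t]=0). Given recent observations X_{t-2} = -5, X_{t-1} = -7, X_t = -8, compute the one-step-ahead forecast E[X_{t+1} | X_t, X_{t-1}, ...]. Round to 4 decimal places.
E[X_{t+1} \mid \mathcal F_t] = 2.7030

For an AR(p) model X_t = c + sum_i phi_i X_{t-i} + eps_t, the
one-step-ahead conditional mean is
  E[X_{t+1} | X_t, ...] = c + sum_i phi_i X_{t+1-i}.
Substitute known values:
  E[X_{t+1} | ...] = (-0.042) * (-8) + (0.019) * (-7) + (-0.5) * (-5)
                   = 2.7030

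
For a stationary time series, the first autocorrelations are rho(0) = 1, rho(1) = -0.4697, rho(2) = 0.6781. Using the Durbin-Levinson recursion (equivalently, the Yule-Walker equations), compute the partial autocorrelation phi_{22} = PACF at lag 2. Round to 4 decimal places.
\phi_{22} = 0.5870

The PACF at lag k is phi_{kk}, the last component of the solution
to the Yule-Walker system G_k phi = r_k where
  (G_k)_{ij} = rho(|i - j|), (r_k)_i = rho(i), i,j = 1..k.
Equivalently, Durbin-Levinson gives phi_{kk} iteratively:
  phi_{11} = rho(1)
  phi_{kk} = [rho(k) - sum_{j=1..k-1} phi_{k-1,j} rho(k-j)]
            / [1 - sum_{j=1..k-1} phi_{k-1,j} rho(j)],
  phi_{k,j} = phi_{k-1,j} - phi_{kk} phi_{k-1,k-j},  j = 1..k-1.
Step k = 1:
  phi_11 = rho(1) = -0.4697.
Step k = 2:
  phi_22 = [rho(2) - phi_11 rho(1)] / [1 - phi_11 rho(1)] = [0.6781 - (-0.4697)(-0.4697)] / [1 - (-0.4697)(-0.4697)]
         = 0.45748191 / 0.77938191 = 0.587.
Therefore phi_{22} = 0.5870.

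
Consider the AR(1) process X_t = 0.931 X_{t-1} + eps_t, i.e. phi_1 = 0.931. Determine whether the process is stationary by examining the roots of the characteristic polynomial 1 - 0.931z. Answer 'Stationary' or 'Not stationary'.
\text{Stationary}

The AR(p) characteristic polynomial is P(z) = 1 - 0.931z.
Stationarity requires all roots to lie outside the unit circle, i.e. |z| > 1 for every root.
This is linear in z: 1 + (-0.931) z = 0  =>  z = -1/(-0.931) = 1.074114,  |z| = 1.074114.
Moduli of all roots: 1.0741.
All moduli strictly greater than 1? Yes.
Verdict: Stationary.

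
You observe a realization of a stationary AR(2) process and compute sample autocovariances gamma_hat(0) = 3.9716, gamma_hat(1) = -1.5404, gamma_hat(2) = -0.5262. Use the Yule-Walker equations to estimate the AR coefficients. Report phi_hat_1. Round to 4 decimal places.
\hat\phi_{1} = -0.5170

The Yule-Walker equations for an AR(p) process read, in matrix form,
  Gamma_p phi = r_p,   with   (Gamma_p)_{ij} = gamma(|i - j|),
                       (r_p)_i = gamma(i),   i,j = 1..p.
Substitute the sample gammas (Toeplitz matrix and right-hand side of size 2):
  Gamma_p = [[3.9716, -1.5404], [-1.5404, 3.9716]]
  r_p     = [-1.5404, -0.5262]
Written out:
  3.9716 phi_1 - 1.5404 phi_2 = -1.5404
  -1.5404 phi_1 + 3.9716 phi_2 = -0.5262
Solve by Cramer's rule:
  det = gamma(0)^2 - gamma(1)^2 = (3.9716)^2 - (-1.5404)^2 = 15.77360656 - 2.37283216 = 13.4007744
  phi_hat_1 = [gamma(1) gamma(0) - gamma(1) gamma(2)] / det = [(-1.5404)(3.9716) - (-1.5404)(-0.5262)] / 13.4007744 = -6.92841112 / 13.4007744 = -0.517
  phi_hat_2 = [gamma(0) gamma(2) - gamma(1)^2] / det = [(3.9716)(-0.5262) - (-1.5404)^2] / 13.4007744 = -4.46268808 / 13.4007744 = -0.333
So phi_hat = [-0.5170, -0.3330].
Therefore phi_hat_1 = -0.5170.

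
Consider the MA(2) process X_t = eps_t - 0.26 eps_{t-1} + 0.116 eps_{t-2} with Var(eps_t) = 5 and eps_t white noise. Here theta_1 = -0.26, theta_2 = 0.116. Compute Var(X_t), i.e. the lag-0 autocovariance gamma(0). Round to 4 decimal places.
\gamma(0) = 5.4053

For an MA(q) process X_t = eps_t + sum_i theta_i eps_{t-i} with
Var(eps_t) = sigma^2, the variance is
  gamma(0) = sigma^2 * (1 + sum_i theta_i^2).
  sum_i theta_i^2 = (-0.26)^2 + (0.116)^2 = 0.0676 + 0.013456 = 0.081056.
  gamma(0) = 5 * (1 + 0.081056) = 5 * 1.081056 = 5.40528, which rounds to 5.4053.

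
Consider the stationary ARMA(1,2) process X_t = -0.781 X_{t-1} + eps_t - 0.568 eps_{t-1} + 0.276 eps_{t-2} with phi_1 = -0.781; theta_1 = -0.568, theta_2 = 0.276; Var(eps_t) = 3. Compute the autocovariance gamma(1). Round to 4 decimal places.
\gamma(1) = -20.0468

Multiply the model equation by X_{t-k} and take expectations. With theta_0 = psi_0 = 1 and psi_j the MA(infinity) weights, this gives
  gamma(k) - sum_i phi_i gamma(k-i) = c_k,
  c_k = sigma^2 * sum_{j=k..q} theta_j psi_{j-k}   (c_k = 0 for k > q),
using gamma(-m) = gamma(m).
psi-weights needed (psi_j = theta_j + sum_i phi_i psi_{j-i}):
  psi_1 = theta_1 + phi_1 = -0.568 + (-0.781) = -1.349
  psi_2 = theta_2 + phi_1 psi_1 = 0.276 + (-0.781)(-1.349) = 1.329569
Right-hand sides:
  c_0 = sigma^2 (1 + theta_1 psi_1 + theta_2 psi_2) = 3 * (1 + (-0.568)(-1.349) + (0.276)(1.329569)) = 3 * 2.133193 = 6.399579
  c_1 = sigma^2 (theta_1 + theta_2 psi_1) = 3 * (-0.568 + (0.276)(-1.349)) = -2.820972
  c_2 = sigma^2 theta_2 = 3 * (0.276) = 0.828
Equations for k = 0 and k = 1 (AR order 1):
  gamma(0) = phi_1 gamma(1) + c_0
  gamma(1) = phi_1 gamma(0) + c_1
Substituting the second into the first: gamma(0) (1 - phi_1^2) = c_0 + phi_1 c_1, so
  gamma(0) = (c_0 + phi_1 c_1) / (1 - phi_1^2) = (6.399579 + (-0.781)(-2.820972)) / (1 - (-0.781)^2) = 8.602758 / 0.390039 = 22.056149.
  gamma(1) = phi_1 gamma(0) + c_1 = (-0.781)(22.056149) + (-2.820972) = -20.046824.
Therefore gamma(1) = -20.0468 (to 4 decimal places).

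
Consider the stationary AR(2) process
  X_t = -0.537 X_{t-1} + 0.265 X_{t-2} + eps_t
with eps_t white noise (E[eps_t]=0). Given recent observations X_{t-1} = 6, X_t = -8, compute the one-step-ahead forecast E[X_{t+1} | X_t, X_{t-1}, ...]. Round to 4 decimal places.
E[X_{t+1} \mid \mathcal F_t] = 5.8860

For an AR(p) model X_t = c + sum_i phi_i X_{t-i} + eps_t, the
one-step-ahead conditional mean is
  E[X_{t+1} | X_t, ...] = c + sum_i phi_i X_{t+1-i}.
Substitute known values:
  E[X_{t+1} | ...] = (-0.537) * (-8) + (0.265) * (6)
                   = 5.8860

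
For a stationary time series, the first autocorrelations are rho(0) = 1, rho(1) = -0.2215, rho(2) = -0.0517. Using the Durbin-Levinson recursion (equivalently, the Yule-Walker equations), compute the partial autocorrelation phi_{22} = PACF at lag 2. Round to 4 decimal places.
\phi_{22} = -0.1060

The PACF at lag k is phi_{kk}, the last component of the solution
to the Yule-Walker system G_k phi = r_k where
  (G_k)_{ij} = rho(|i - j|), (r_k)_i = rho(i), i,j = 1..k.
Equivalently, Durbin-Levinson gives phi_{kk} iteratively:
  phi_{11} = rho(1)
  phi_{kk} = [rho(k) - sum_{j=1..k-1} phi_{k-1,j} rho(k-j)]
            / [1 - sum_{j=1..k-1} phi_{k-1,j} rho(j)],
  phi_{k,j} = phi_{k-1,j} - phi_{kk} phi_{k-1,k-j},  j = 1..k-1.
Step k = 1:
  phi_11 = rho(1) = -0.2215.
Step k = 2:
  phi_22 = [rho(2) - phi_11 rho(1)] / [1 - phi_11 rho(1)] = [-0.0517 - (-0.2215)(-0.2215)] / [1 - (-0.2215)(-0.2215)]
         = -0.10076225 / 0.95093775 = -0.106.
Therefore phi_{22} = -0.1060.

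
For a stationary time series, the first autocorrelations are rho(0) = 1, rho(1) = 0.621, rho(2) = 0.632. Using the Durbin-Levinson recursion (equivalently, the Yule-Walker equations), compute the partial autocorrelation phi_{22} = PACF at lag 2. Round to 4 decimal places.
\phi_{22} = 0.4010

The PACF at lag k is phi_{kk}, the last component of the solution
to the Yule-Walker system G_k phi = r_k where
  (G_k)_{ij} = rho(|i - j|), (r_k)_i = rho(i), i,j = 1..k.
Equivalently, Durbin-Levinson gives phi_{kk} iteratively:
  phi_{11} = rho(1)
  phi_{kk} = [rho(k) - sum_{j=1..k-1} phi_{k-1,j} rho(k-j)]
            / [1 - sum_{j=1..k-1} phi_{k-1,j} rho(j)],
  phi_{k,j} = phi_{k-1,j} - phi_{kk} phi_{k-1,k-j},  j = 1..k-1.
Step k = 1:
  phi_11 = rho(1) = 0.621.
Step k = 2:
  phi_22 = [rho(2) - phi_11 rho(1)] / [1 - phi_11 rho(1)] = [0.632 - (0.621)(0.621)] / [1 - (0.621)(0.621)]
         = 0.246359 / 0.614359 = 0.401.
Therefore phi_{22} = 0.4010.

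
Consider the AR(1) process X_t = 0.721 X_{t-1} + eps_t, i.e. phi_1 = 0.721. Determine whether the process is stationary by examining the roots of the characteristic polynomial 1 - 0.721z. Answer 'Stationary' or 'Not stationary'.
\text{Stationary}

The AR(p) characteristic polynomial is P(z) = 1 - 0.721z.
Stationarity requires all roots to lie outside the unit circle, i.e. |z| > 1 for every root.
This is linear in z: 1 + (-0.721) z = 0  =>  z = -1/(-0.721) = 1.386963,  |z| = 1.386963.
Moduli of all roots: 1.3870.
All moduli strictly greater than 1? Yes.
Verdict: Stationary.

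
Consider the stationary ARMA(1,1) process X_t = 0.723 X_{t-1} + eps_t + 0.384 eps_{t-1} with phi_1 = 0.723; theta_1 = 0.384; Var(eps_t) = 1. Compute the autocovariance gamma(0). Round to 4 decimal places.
\gamma(0) = 3.5676

Multiply the model equation by X_{t-k} and take expectations. With theta_0 = psi_0 = 1 and psi_j the MA(infinity) weights, this gives
  gamma(k) - sum_i phi_i gamma(k-i) = c_k,
  c_k = sigma^2 * sum_{j=k..q} theta_j psi_{j-k}   (c_k = 0 for k > q),
using gamma(-m) = gamma(m).
psi-weights needed (psi_j = theta_j + sum_i phi_i psi_{j-i}):
  psi_1 = theta_1 + phi_1 = 0.384 + (0.723) = 1.107
Right-hand sides:
  c_0 = sigma^2 (1 + theta_1 psi_1) = 1 * (1 + (0.384)(1.107)) = 1 * 1.425088 = 1.425088
  c_1 = sigma^2 theta_1 = 1 * (0.384) = 0.384
  c_2 = 0
Equations for k = 0 and k = 1 (AR order 1):
  gamma(0) = phi_1 gamma(1) + c_0
  gamma(1) = phi_1 gamma(0) + c_1
Substituting the second into the first: gamma(0) (1 - phi_1^2) = c_0 + phi_1 c_1, so
  gamma(0) = (c_0 + phi_1 c_1) / (1 - phi_1^2) = (1.425088 + (0.723)(0.384)) / (1 - (0.723)^2) = 1.70272 / 0.477271 = 3.567617.
Therefore gamma(0) = 3.5676 (to 4 decimal places).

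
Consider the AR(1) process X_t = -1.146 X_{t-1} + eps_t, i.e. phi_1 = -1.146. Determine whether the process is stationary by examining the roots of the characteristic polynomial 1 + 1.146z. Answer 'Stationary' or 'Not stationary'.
\text{Not stationary}

The AR(p) characteristic polynomial is P(z) = 1 + 1.146z.
Stationarity requires all roots to lie outside the unit circle, i.e. |z| > 1 for every root.
This is linear in z: 1 + (1.146) z = 0  =>  z = -1/(1.146) = -0.8726,  |z| = 0.8726.
Moduli of all roots: 0.8726.
All moduli strictly greater than 1? No.
Verdict: Not stationary.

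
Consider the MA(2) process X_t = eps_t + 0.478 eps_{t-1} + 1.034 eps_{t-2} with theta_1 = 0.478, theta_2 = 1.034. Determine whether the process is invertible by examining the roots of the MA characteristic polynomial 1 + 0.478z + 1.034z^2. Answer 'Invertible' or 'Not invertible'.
\text{Not invertible}

The MA(q) characteristic polynomial is P(z) = 1 + 0.478z + 1.034z^2.
Invertibility requires all roots to lie outside the unit circle, i.e. |z| > 1 for every root.
Set 1 + (0.478) z + (1.034) z^2 = 0, i.e. a z^2 + b z + c = 0 with a = 1.034, b = 0.478, c = 1.
Discriminant D = b^2 - 4ac = (0.478)^2 - 4*(1.034)*1 = 0.228484 - (4.136) = -3.907516.
D < 0, so the roots are the complex-conjugate pair z = (-b +/- i sqrt(-D)) / (2a) = -0.2311 +/- 0.9559i.
For a conjugate pair |z|^2 = z * conj(z) = (product of roots) = c/a = 1/(1.034) = 0.967118, so |z| = sqrt(0.967118) = 0.9834 for both roots.
Moduli of all roots: 0.9834, 0.9834.
All moduli strictly greater than 1? No.
Verdict: Not invertible.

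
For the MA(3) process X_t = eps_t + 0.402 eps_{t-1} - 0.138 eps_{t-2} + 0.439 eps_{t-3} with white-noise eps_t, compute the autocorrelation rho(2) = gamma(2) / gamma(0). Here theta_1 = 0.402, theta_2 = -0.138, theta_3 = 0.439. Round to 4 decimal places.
\rho(2) = 0.0280

For an MA(q) process with theta_0 = 1, the autocovariance is
  gamma(k) = sigma^2 * sum_{i=0..q-k} theta_i * theta_{i+k},
and rho(k) = gamma(k) / gamma(0). Sigma^2 cancels.
  numerator   = (1)*(-0.138) + (0.402)*(0.439) = 0.038478.
  denominator = (1)^2 + (0.402)^2 + (-0.138)^2 + (0.439)^2 = 1.373369.
  rho(2) = 0.038478 / 1.373369 = 0.0280.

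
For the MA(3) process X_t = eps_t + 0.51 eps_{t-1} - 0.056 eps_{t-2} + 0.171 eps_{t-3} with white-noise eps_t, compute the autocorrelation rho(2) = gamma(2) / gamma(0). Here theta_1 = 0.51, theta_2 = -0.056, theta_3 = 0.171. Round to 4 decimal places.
\rho(2) = 0.0241

For an MA(q) process with theta_0 = 1, the autocovariance is
  gamma(k) = sigma^2 * sum_{i=0..q-k} theta_i * theta_{i+k},
and rho(k) = gamma(k) / gamma(0). Sigma^2 cancels.
  numerator   = (1)*(-0.056) + (0.51)*(0.171) = 0.03121.
  denominator = (1)^2 + (0.51)^2 + (-0.056)^2 + (0.171)^2 = 1.292477.
  rho(2) = 0.03121 / 1.292477 = 0.0241.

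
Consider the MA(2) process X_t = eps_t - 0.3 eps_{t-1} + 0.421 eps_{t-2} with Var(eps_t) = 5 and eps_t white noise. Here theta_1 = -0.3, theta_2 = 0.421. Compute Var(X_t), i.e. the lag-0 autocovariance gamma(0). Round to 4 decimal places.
\gamma(0) = 6.3362

For an MA(q) process X_t = eps_t + sum_i theta_i eps_{t-i} with
Var(eps_t) = sigma^2, the variance is
  gamma(0) = sigma^2 * (1 + sum_i theta_i^2).
  sum_i theta_i^2 = (-0.3)^2 + (0.421)^2 = 0.09 + 0.177241 = 0.267241.
  gamma(0) = 5 * (1 + 0.267241) = 5 * 1.267241 = 6.336205, which rounds to 6.3362.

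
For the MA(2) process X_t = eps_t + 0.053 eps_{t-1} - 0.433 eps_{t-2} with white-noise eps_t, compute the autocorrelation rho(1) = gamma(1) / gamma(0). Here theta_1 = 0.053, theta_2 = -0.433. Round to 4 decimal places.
\rho(1) = 0.0252

For an MA(q) process with theta_0 = 1, the autocovariance is
  gamma(k) = sigma^2 * sum_{i=0..q-k} theta_i * theta_{i+k},
and rho(k) = gamma(k) / gamma(0). Sigma^2 cancels.
  numerator   = (1)*(0.053) + (0.053)*(-0.433) = 0.030051.
  denominator = (1)^2 + (0.053)^2 + (-0.433)^2 = 1.190298.
  rho(1) = 0.030051 / 1.190298 = 0.0252.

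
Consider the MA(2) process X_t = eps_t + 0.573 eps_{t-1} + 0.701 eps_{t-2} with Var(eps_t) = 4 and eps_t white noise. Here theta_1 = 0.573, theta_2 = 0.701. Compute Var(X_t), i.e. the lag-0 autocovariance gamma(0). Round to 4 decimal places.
\gamma(0) = 7.2789

For an MA(q) process X_t = eps_t + sum_i theta_i eps_{t-i} with
Var(eps_t) = sigma^2, the variance is
  gamma(0) = sigma^2 * (1 + sum_i theta_i^2).
  sum_i theta_i^2 = (0.573)^2 + (0.701)^2 = 0.328329 + 0.491401 = 0.81973.
  gamma(0) = 4 * (1 + 0.81973) = 4 * 1.81973 = 7.27892, which rounds to 7.2789.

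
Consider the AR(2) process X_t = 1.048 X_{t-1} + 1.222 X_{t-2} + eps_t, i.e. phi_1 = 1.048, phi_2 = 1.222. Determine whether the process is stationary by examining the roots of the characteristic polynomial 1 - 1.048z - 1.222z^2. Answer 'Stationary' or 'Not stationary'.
\text{Not stationary}

The AR(p) characteristic polynomial is P(z) = 1 - 1.048z - 1.222z^2.
Stationarity requires all roots to lie outside the unit circle, i.e. |z| > 1 for every root.
Set 1 + (-1.048) z + (-1.222) z^2 = 0, i.e. a z^2 + b z + c = 0 with a = -1.222, b = -1.048, c = 1.
Discriminant D = b^2 - 4ac = (-1.048)^2 - 4*(-1.222)*1 = 1.098304 - (-4.888) = 5.986304.
D >= 0, so the roots are real: z = (-b +/- sqrt(D)) / (2a) = (1.048 +/- 2.446692) / (-2.444).
  z_1 = (1.048 + 2.446692) / (-2.444) = -1.4299,   |z_1| = 1.4299.
  z_2 = (1.048 - 2.446692) / (-2.444) = 0.5723,   |z_2| = 0.5723.
Moduli of all roots: 1.4299, 0.5723.
All moduli strictly greater than 1? No.
Verdict: Not stationary.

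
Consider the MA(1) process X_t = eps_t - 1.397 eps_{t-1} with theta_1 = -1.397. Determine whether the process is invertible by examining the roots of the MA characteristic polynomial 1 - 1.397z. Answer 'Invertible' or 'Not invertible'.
\text{Not invertible}

The MA(q) characteristic polynomial is P(z) = 1 - 1.397z.
Invertibility requires all roots to lie outside the unit circle, i.e. |z| > 1 for every root.
This is linear in z: 1 + (-1.397) z = 0  =>  z = -1/(-1.397) = 0.71582,  |z| = 0.71582.
Moduli of all roots: 0.7158.
All moduli strictly greater than 1? No.
Verdict: Not invertible.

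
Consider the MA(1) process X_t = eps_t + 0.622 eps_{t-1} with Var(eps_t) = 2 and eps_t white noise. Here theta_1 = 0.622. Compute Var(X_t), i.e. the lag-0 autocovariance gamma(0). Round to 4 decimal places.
\gamma(0) = 2.7738

For an MA(q) process X_t = eps_t + sum_i theta_i eps_{t-i} with
Var(eps_t) = sigma^2, the variance is
  gamma(0) = sigma^2 * (1 + sum_i theta_i^2).
  sum_i theta_i^2 = (0.622)^2 = 0.386884.
  gamma(0) = 2 * (1 + 0.386884) = 2 * 1.386884 = 2.773768, which rounds to 2.7738.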